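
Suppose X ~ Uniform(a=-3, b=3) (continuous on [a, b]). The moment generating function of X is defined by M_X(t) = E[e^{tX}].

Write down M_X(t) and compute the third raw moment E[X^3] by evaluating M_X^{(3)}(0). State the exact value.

E[X^3] = M^(3)(0) = 0

M_X(t) = (e^(3*t) - e^(-3*t))/(6*t)
M^(3)(t) = (9*t^3*e^(6*t) + 9*t^3 - 9*t^2*e^(6*t) + 9*t^2 + 6*t*e^(6*t) + 6*t - 2*e^(6*t) + 2)*e^(-3*t)/(2*t^4)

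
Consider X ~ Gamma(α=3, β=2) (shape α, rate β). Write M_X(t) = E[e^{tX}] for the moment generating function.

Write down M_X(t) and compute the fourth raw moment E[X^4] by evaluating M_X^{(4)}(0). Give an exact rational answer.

M_X(t) = 8/(2 - t)^3
dM/dt = 24/(t^4 - 8*t^3 + 24*t^2 - 32*t + 16)
d^2M/dt^2 = -96/(t^5 - 10*t^4 + 40*t^3 - 80*t^2 + 80*t - 32)
d^3M/dt^3 = 480/(t^6 - 12*t^5 + 60*t^4 - 160*t^3 + 240*t^2 - 192*t + 64)
d^4M/dt^4 = -2880/(t^7 - 14*t^6 + 84*t^5 - 280*t^4 + 560*t^3 - 672*t^2 + 448*t - 128)

E[X^4] = d^4M/dt^4 |_{t=0} = 45/2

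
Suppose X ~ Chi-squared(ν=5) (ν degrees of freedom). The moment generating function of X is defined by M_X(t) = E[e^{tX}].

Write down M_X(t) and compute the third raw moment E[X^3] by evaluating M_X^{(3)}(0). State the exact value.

E[X^3] = M′′′(0) = 315

M_X(t) = (1 - 2*t)^(-5/2)
M′(t) = -5/(8*t^3*√(1 - 2*t) - 12*t^2*√(1 - 2*t) + 6*t*√(1 - 2*t) - √(1 - 2*t))
M′′(t) = 35/(16*t^4*√(1 - 2*t) - 32*t^3*√(1 - 2*t) + 24*t^2*√(1 - 2*t) - 8*t*√(1 - 2*t) + √(1 - 2*t))
M′′′(t) = -315/(32*t^5*√(1 - 2*t) - 80*t^4*√(1 - 2*t) + 80*t^3*√(1 - 2*t) - 40*t^2*√(1 - 2*t) + 10*t*√(1 - 2*t) - √(1 - 2*t))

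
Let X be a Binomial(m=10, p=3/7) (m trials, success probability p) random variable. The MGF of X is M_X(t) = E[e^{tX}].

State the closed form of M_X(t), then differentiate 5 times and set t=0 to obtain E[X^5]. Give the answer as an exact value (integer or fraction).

E[X^5] = D^5[M](0) = 9139800/2401

M_X(t) = (3*e^(t)/7 + 4/7)^10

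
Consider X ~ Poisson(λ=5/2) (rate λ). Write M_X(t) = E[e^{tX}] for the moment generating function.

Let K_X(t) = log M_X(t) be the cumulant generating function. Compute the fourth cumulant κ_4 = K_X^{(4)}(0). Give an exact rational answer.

κ_4 = d^4K/dt^4 |_{t=0} = 5/2

M_X(t) = e^(5*e^(t)/2 - 5/2)
K_X(t) = log M_X(t) = 5*e^(t)/2 - 5/2
dK/dt = 5*e^(t)/2
d^2K/dt^2 = 5*e^(t)/2
d^3K/dt^3 = 5*e^(t)/2
d^4K/dt^4 = 5*e^(t)/2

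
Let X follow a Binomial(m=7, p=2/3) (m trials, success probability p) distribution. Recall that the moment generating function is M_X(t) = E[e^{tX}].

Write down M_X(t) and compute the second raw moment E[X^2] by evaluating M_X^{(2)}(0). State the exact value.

M_X(t) = (2*e^(t)/3 + 1/3)^7
D^2[M](t) = 6272*e^(7*t)/2187 + 1792*e^(6*t)/243 + 5600*e^(5*t)/729 + 8960*e^(4*t)/2187 + 280*e^(3*t)/243 + 112*e^(2*t)/729 + 14*e^(t)/2187

E[X^2] = D^2[M](0) = 70/3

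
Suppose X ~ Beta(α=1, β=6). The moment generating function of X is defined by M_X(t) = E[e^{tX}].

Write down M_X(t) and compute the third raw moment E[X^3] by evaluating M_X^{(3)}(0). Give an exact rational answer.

E[X^3] = D^3[M](0) = 1/84

M_X(t) = ₁F₁(1; 7; t)
D^3[M](t) = ₁F₁(4; 10; t)/84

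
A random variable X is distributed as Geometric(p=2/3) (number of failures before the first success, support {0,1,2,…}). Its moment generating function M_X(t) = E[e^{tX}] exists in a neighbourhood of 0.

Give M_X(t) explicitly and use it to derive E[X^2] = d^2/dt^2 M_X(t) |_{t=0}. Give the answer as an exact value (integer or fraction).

E[X^2] = M^(2)(0) = 1

M_X(t) = 2/(3*(1 - e^(t)/3))
M^(2)(t) = (-2*e^(2*t) - 6*e^(t))/(e^(3*t) - 9*e^(2*t) + 27*e^(t) - 27)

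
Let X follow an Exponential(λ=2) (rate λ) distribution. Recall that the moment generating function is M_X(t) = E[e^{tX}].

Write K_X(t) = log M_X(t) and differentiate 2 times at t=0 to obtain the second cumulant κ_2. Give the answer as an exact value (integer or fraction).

M_X(t) = 2/(2 - t)
K_X(t) = log M_X(t) = -log(2 - t) + log(2)
D^2[K](t) = 1/(t^2 - 4*t + 4)

κ_2 = D^2[K](0) = 1/4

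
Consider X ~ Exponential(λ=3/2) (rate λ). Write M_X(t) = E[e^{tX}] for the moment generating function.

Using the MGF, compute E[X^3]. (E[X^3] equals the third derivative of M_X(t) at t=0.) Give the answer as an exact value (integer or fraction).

M_X(t) = 3/(2*(3/2 - t))
M′(t) = 6/(4*t^2 - 12*t + 9)
M′′(t) = -24/(8*t^3 - 36*t^2 + 54*t - 27)
M′′′(t) = 144/(16*t^4 - 96*t^3 + 216*t^2 - 216*t + 81)

E[X^3] = M′′′(0) = 16/9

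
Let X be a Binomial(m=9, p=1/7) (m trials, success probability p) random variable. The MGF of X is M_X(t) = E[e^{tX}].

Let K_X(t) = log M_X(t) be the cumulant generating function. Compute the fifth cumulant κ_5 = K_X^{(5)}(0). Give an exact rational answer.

κ_5 = D^5[K](0) = -6210/16807

M_X(t) = (e^(t)/7 + 6/7)^9
K_X(t) = log M_X(t) = 9*log(e^(t)/7 + 6/7)
D^5[K](t) = (-54*e^(4*t) + 3564*e^(3*t) - 21384*e^(2*t) + 11664*e^(t))/(e^(5*t) + 30*e^(4*t) + 360*e^(3*t) + 2160*e^(2*t) + 6480*e^(t) + 7776)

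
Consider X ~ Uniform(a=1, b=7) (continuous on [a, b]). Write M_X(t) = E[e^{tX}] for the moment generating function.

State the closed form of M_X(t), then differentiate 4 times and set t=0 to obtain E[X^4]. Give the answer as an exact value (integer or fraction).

M_X(t) = (e^(7*t) - e^(t))/(6*t)
D^4[M](t) = (2401*t^4*e^(7*t) - t^4*e^(t) - 1372*t^3*e^(7*t) + 4*t^3*e^(t) + 588*t^2*e^(7*t) - 12*t^2*e^(t) - 168*t*e^(7*t) + 24*t*e^(t) + 24*e^(7*t) - 24*e^(t))/(6*t^5)

E[X^4] = D^4[M](0) = 2801/5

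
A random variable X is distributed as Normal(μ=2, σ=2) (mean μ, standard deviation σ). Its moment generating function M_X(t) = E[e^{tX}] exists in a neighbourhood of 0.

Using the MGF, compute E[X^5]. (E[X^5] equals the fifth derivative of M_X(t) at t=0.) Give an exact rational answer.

E[X^5] = d^5M/dt^5 |_{t=0} = 832

M_X(t) = e^(2*t^2 + 2*t)
dM/dt = 4*t*e^(2*t)*e^(2*t^2) + 2*e^(2*t)*e^(2*t^2)
d^2M/dt^2 = 16*t^2*e^(2*t)*e^(2*t^2) + 16*t*e^(2*t)*e^(2*t^2) + 8*e^(2*t)*e^(2*t^2)
d^3M/dt^3 = 64*t^3*e^(2*t)*e^(2*t^2) + 96*t^2*e^(2*t)*e^(2*t^2) + 96*t*e^(2*t)*e^(2*t^2) + 32*e^(2*t)*e^(2*t^2)
d^4M/dt^4 = 256*t^4*e^(2*t)*e^(2*t^2) + 512*t^3*e^(2*t)*e^(2*t^2) + 768*t^2*e^(2*t)*e^(2*t^2) + 512*t*e^(2*t)*e^(2*t^2) + 160*e^(2*t)*e^(2*t^2)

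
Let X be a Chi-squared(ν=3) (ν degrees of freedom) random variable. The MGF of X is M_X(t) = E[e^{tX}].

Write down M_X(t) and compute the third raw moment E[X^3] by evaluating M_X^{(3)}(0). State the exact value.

M_X(t) = (1 - 2*t)^(-3/2)
M′(t) = 3/(4*t^2*√(1 - 2*t) - 4*t*√(1 - 2*t) + √(1 - 2*t))
M′′(t) = -15/(8*t^3*√(1 - 2*t) - 12*t^2*√(1 - 2*t) + 6*t*√(1 - 2*t) - √(1 - 2*t))
M′′′(t) = 105/(16*t^4*√(1 - 2*t) - 32*t^3*√(1 - 2*t) + 24*t^2*√(1 - 2*t) - 8*t*√(1 - 2*t) + √(1 - 2*t))

E[X^3] = M′′′(0) = 105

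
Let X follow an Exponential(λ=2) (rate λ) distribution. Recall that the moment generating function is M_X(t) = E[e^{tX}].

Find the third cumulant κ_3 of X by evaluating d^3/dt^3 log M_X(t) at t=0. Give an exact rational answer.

κ_3 = d^3K/dt^3 |_{t=0} = 1/4

M_X(t) = 2/(2 - t)
K_X(t) = log M_X(t) = -log(2 - t) + log(2)
dK/dt = -1/(t - 2)
d^2K/dt^2 = 1/(t^2 - 4*t + 4)
d^3K/dt^3 = -2/(t^3 - 6*t^2 + 12*t - 8)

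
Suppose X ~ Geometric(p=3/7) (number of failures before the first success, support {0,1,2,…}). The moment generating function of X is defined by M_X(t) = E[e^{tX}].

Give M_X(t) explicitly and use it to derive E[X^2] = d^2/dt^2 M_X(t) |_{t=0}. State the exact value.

E[X^2] = D^2[M](0) = 44/9

M_X(t) = 3/(7*(1 - 4*e^(t)/7))
D^2[M](t) = (-48*e^(2*t) - 84*e^(t))/(64*e^(3*t) - 336*e^(2*t) + 588*e^(t) - 343)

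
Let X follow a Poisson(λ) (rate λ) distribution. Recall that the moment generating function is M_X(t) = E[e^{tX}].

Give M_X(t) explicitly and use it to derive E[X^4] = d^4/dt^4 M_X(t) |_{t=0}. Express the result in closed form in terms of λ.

E[X^4] = M^(4)(0) = λ*(λ^3 + 6*λ^2 + 7*λ + 1)

M_X(t) = e^(λ*(e^(t) - 1))
M^(4)(t) = (λ^4*e^(4*t)*e^(λ*e^(t)) + 6*λ^3*e^(3*t)*e^(λ*e^(t)) + 7*λ^2*e^(2*t)*e^(λ*e^(t)) + λ*e^(t)*e^(λ*e^(t)))*e^(-λ)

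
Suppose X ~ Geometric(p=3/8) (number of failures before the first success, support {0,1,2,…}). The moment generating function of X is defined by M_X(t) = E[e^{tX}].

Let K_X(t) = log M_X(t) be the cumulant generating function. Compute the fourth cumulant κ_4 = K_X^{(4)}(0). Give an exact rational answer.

M_X(t) = 3/(8*(1 - 5*e^(t)/8))
K_X(t) = log M_X(t) = -log(1 - 5*e^(t)/8) - 3*log(2) + log(3)
K′(t) = -5*e^(t)/(5*e^(t) - 8)
K′′(t) = 40*e^(t)/(25*e^(2*t) - 80*e^(t) + 64)
K′′′(t) = (-200*e^(2*t) - 320*e^(t))/(125*e^(3*t) - 600*e^(2*t) + 960*e^(t) - 512)
K′′′′(t) = (1000*e^(3*t) + 6400*e^(2*t) + 2560*e^(t))/(625*e^(4*t) - 4000*e^(3*t) + 9600*e^(2*t) - 10240*e^(t) + 4096)

κ_4 = K′′′′(0) = 3320/27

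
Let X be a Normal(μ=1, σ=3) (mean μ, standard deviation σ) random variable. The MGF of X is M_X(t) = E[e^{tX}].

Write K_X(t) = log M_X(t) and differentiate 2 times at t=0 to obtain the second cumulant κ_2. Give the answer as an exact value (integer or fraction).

M_X(t) = e^(9*t^2/2 + t)
K_X(t) = log M_X(t) = 9*t^2/2 + t
K′(t) = 9*t + 1
K′′(t) = 9

κ_2 = K′′(0) = 9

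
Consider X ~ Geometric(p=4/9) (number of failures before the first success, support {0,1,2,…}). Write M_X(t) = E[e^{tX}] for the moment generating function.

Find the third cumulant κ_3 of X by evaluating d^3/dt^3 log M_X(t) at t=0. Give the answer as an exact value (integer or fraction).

M_X(t) = 4/(9*(1 - 5*e^(t)/9))
K_X(t) = log M_X(t) = -log(1 - 5*e^(t)/9) - 2*log(3) + 2*log(2)
dK/dt = -5*e^(t)/(5*e^(t) - 9)
d^2K/dt^2 = 45*e^(t)/(25*e^(2*t) - 90*e^(t) + 81)
d^3K/dt^3 = (-225*e^(2*t) - 405*e^(t))/(125*e^(3*t) - 675*e^(2*t) + 1215*e^(t) - 729)

κ_3 = d^3K/dt^3 |_{t=0} = 315/32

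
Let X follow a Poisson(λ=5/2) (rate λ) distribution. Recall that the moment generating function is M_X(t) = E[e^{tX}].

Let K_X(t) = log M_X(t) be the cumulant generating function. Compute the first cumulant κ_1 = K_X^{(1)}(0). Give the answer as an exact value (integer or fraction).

κ_1 = K^(1)(0) = 5/2

M_X(t) = e^(5*e^(t)/2 - 5/2)
K_X(t) = log M_X(t) = 5*e^(t)/2 - 5/2
K^(1)(t) = 5*e^(t)/2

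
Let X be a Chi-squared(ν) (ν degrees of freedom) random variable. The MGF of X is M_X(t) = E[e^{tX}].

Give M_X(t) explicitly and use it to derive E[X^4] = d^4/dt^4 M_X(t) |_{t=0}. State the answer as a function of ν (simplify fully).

E[X^4] = M′′′′(0) = ν*(ν^3 + 12*ν^2 + 44*ν + 48)

M_X(t) = (1 - 2*t)^(-ν/2)
M′(t) = -ν/(2*t*(1 - 2*t)^(ν/2) - (1 - 2*t)^(ν/2))
M′′(t) = (ν^2 + 2*ν)/(4*t^2*(1 - 2*t)^(ν/2) - 4*t*(1 - 2*t)^(ν/2) + (1 - 2*t)^(ν/2))
M′′′(t) = (-ν^3 - 6*ν^2 - 8*ν)/(8*t^3*(1 - 2*t)^(ν/2) - 12*t^2*(1 - 2*t)^(ν/2) + 6*t*(1 - 2*t)^(ν/2) - (1 - 2*t)^(ν/2))
M′′′′(t) = (ν^4 + 12*ν^3 + 44*ν^2 + 48*ν)/(16*t^4*(1 - 2*t)^(ν/2) - 32*t^3*(1 - 2*t)^(ν/2) + 24*t^2*(1 - 2*t)^(ν/2) - 8*t*(1 - 2*t)^(ν/2) + (1 - 2*t)^(ν/2))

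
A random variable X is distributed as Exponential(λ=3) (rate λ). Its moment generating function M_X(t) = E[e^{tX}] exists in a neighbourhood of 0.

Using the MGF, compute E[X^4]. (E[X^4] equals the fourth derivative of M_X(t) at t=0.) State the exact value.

E[X^4] = M^(4)(0) = 8/27

M_X(t) = 3/(3 - t)
M^(4)(t) = -72/(t^5 - 15*t^4 + 90*t^3 - 270*t^2 + 405*t - 243)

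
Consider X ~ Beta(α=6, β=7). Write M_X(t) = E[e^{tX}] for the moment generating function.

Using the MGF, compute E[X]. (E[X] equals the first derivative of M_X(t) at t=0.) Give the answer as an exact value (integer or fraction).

E[X] = M′(0) = 6/13

M_X(t) = ₁F₁(6; 13; t)
M′(t) = 6*₁F₁(7; 14; t)/13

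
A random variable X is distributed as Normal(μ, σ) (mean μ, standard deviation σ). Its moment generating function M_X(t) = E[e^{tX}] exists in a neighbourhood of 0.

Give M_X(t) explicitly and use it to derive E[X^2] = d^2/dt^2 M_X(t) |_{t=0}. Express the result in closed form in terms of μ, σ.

E[X^2] = M′′(0) = μ^2 + σ^2

M_X(t) = e^(μ*t + σ^2*t^2/2)
M′(t) = μ*e^(μ*t)*e^(σ^2*t^2/2) + σ^2*t*e^(μ*t)*e^(σ^2*t^2/2)
M′′(t) = μ^2*e^(μ*t)*e^(σ^2*t^2/2) + 2*μ*σ^2*t*e^(μ*t)*e^(σ^2*t^2/2) + σ^4*t^2*e^(μ*t)*e^(σ^2*t^2/2) + σ^2*e^(μ*t)*e^(σ^2*t^2/2)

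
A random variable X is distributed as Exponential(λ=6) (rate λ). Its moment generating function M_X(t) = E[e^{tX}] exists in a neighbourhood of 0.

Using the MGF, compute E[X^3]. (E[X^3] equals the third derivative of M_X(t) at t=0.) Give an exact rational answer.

E[X^3] = M^(3)(0) = 1/36

M_X(t) = 6/(6 - t)
M^(3)(t) = 36/(t^4 - 24*t^3 + 216*t^2 - 864*t + 1296)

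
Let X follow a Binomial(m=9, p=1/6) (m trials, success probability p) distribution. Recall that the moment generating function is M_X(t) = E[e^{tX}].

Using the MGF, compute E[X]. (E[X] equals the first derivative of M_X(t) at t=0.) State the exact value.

M_X(t) = (e^(t)/6 + 5/6)^9

E[X] = M′(0) = 3/2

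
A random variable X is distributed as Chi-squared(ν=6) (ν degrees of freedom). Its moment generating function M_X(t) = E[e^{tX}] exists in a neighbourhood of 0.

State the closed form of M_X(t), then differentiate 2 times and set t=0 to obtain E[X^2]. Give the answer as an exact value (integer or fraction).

E[X^2] = D^2[M](0) = 48

M_X(t) = (1 - 2*t)^(-3)
D^2[M](t) = -48/(32*t^5 - 80*t^4 + 80*t^3 - 40*t^2 + 10*t - 1)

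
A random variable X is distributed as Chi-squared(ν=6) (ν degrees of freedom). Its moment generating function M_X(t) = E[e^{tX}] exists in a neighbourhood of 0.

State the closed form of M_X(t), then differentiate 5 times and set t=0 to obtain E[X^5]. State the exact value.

E[X^5] = d^5M/dt^5 |_{t=0} = 80640

M_X(t) = (1 - 2*t)^(-3)
dM/dt = 6/(16*t^4 - 32*t^3 + 24*t^2 - 8*t + 1)
d^2M/dt^2 = -48/(32*t^5 - 80*t^4 + 80*t^3 - 40*t^2 + 10*t - 1)
d^3M/dt^3 = 480/(64*t^6 - 192*t^5 + 240*t^4 - 160*t^3 + 60*t^2 - 12*t + 1)
d^4M/dt^4 = -5760/(128*t^7 - 448*t^6 + 672*t^5 - 560*t^4 + 280*t^3 - 84*t^2 + 14*t - 1)
d^5M/dt^5 = 80640/(256*t^8 - 1024*t^7 + 1792*t^6 - 1792*t^5 + 1120*t^4 - 448*t^3 + 112*t^2 - 16*t + 1)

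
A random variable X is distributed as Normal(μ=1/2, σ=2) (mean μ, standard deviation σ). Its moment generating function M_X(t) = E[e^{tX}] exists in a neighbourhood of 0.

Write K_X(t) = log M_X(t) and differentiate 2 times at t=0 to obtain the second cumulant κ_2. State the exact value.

M_X(t) = e^(2*t^2 + t/2)
K_X(t) = log M_X(t) = 2*t^2 + t/2
D^2[K](t) = 4

κ_2 = D^2[K](0) = 4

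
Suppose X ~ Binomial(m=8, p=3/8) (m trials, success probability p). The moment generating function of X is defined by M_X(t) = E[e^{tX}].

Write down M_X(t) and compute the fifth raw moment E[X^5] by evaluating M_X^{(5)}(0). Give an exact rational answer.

E[X^5] = M′′′′′(0) = 484431/512

M_X(t) = (3*e^(t)/8 + 5/8)^8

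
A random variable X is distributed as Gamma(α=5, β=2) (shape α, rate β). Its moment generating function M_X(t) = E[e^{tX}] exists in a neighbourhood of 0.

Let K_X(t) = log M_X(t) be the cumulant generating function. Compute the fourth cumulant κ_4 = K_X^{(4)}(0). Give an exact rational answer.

M_X(t) = 32/(2 - t)^5
K_X(t) = log M_X(t) = -5*log(2 - t) + 5*log(2)
D^4[K](t) = 30/(t^4 - 8*t^3 + 24*t^2 - 32*t + 16)

κ_4 = D^4[K](0) = 15/8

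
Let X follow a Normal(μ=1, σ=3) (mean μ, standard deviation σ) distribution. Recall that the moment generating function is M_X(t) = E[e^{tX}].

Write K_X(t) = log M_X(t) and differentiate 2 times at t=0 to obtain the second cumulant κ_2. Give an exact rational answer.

M_X(t) = e^(9*t^2/2 + t)
K_X(t) = log M_X(t) = 9*t^2/2 + t
D^2[K](t) = 9

κ_2 = D^2[K](0) = 9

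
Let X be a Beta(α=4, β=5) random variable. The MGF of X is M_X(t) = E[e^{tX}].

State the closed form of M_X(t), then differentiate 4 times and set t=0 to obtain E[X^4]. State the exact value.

E[X^4] = D^4[M](0) = 7/99

M_X(t) = ₁F₁(4; 9; t)
D^4[M](t) = 7*₁F₁(8; 13; t)/99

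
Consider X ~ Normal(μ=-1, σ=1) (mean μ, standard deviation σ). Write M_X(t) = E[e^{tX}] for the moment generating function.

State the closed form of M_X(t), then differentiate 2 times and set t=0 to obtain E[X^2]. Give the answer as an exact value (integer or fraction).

M_X(t) = e^(t^2/2 - t)
D^2[M](t) = (t^2*e^(t^2/2) - 2*t*e^(t^2/2) + 2*e^(t^2/2))*e^(-t)

E[X^2] = D^2[M](0) = 2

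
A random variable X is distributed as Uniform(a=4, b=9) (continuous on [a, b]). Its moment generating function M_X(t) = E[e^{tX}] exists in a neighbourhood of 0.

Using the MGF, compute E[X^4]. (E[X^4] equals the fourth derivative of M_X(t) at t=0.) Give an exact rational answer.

M_X(t) = (e^(9*t) - e^(4*t))/(5*t)

E[X^4] = M^(4)(0) = 2321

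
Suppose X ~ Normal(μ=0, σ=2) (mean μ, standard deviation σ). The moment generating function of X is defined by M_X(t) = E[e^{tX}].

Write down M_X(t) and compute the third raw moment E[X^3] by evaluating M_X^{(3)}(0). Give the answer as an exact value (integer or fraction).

E[X^3] = M′′′(0) = 0

M_X(t) = e^(2*t^2)
M′(t) = 4*t*e^(2*t^2)
M′′(t) = 16*t^2*e^(2*t^2) + 4*e^(2*t^2)
M′′′(t) = 64*t^3*e^(2*t^2) + 48*t*e^(2*t^2)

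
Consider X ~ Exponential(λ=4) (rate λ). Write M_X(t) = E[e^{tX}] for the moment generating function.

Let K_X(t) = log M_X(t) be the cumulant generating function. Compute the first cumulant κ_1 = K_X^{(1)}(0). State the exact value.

κ_1 = D[K](0) = 1/4

M_X(t) = 4/(4 - t)
K_X(t) = log M_X(t) = -log(4 - t) + 2*log(2)
D[K](t) = -1/(t - 4)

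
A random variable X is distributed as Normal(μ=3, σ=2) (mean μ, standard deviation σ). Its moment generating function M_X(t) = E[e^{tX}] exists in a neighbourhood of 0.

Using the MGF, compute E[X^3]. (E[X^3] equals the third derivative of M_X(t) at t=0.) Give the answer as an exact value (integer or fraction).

M_X(t) = e^(2*t^2 + 3*t)
M′(t) = 4*t*e^(3*t)*e^(2*t^2) + 3*e^(3*t)*e^(2*t^2)
M′′(t) = 16*t^2*e^(3*t)*e^(2*t^2) + 24*t*e^(3*t)*e^(2*t^2) + 13*e^(3*t)*e^(2*t^2)
M′′′(t) = 64*t^3*e^(3*t)*e^(2*t^2) + 144*t^2*e^(3*t)*e^(2*t^2) + 156*t*e^(3*t)*e^(2*t^2) + 63*e^(3*t)*e^(2*t^2)

E[X^3] = M′′′(0) = 63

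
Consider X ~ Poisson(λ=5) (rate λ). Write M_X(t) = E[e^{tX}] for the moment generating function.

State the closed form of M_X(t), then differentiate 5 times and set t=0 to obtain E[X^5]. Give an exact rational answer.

M_X(t) = e^(5*e^(t) - 5)
M^(5)(t) = (3125*e^(5*t)*e^(5*e^(t)) + 6250*e^(4*t)*e^(5*e^(t)) + 3125*e^(3*t)*e^(5*e^(t)) + 375*e^(2*t)*e^(5*e^(t)) + 5*e^(t)*e^(5*e^(t)))*e^(-5)

E[X^5] = M^(5)(0) = 12880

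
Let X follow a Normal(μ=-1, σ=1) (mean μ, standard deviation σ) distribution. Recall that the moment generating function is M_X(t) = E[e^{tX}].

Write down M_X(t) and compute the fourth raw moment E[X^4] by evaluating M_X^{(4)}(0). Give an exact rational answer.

M_X(t) = e^(t^2/2 - t)
dM/dt = t*e^(-t)*e^(t^2/2) - e^(-t)*e^(t^2/2)
d^2M/dt^2 = (t^2*e^(t^2/2) - 2*t*e^(t^2/2) + 2*e^(t^2/2))*e^(-t)
d^3M/dt^3 = (t^3*e^(t^2/2) - 3*t^2*e^(t^2/2) + 6*t*e^(t^2/2) - 4*e^(t^2/2))*e^(-t)
d^4M/dt^4 = (t^4*e^(t^2/2) - 4*t^3*e^(t^2/2) + 12*t^2*e^(t^2/2) - 16*t*e^(t^2/2) + 10*e^(t^2/2))*e^(-t)

E[X^4] = d^4M/dt^4 |_{t=0} = 10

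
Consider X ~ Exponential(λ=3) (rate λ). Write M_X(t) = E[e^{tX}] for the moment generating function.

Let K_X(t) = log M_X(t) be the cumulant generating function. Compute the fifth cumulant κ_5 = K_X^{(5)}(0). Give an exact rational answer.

κ_5 = D^5[K](0) = 8/81

M_X(t) = 3/(3 - t)
K_X(t) = log M_X(t) = -log(3 - t) + log(3)
D^5[K](t) = -24/(t^5 - 15*t^4 + 90*t^3 - 270*t^2 + 405*t - 243)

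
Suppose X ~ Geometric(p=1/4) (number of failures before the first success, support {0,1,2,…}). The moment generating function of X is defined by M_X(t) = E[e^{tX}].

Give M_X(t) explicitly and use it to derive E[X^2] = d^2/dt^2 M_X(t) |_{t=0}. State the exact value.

M_X(t) = 1/(4*(1 - 3*e^(t)/4))
dM/dt = 3*e^(t)/(9*e^(2*t) - 24*e^(t) + 16)
d^2M/dt^2 = (-9*e^(2*t) - 12*e^(t))/(27*e^(3*t) - 108*e^(2*t) + 144*e^(t) - 64)

E[X^2] = d^2M/dt^2 |_{t=0} = 21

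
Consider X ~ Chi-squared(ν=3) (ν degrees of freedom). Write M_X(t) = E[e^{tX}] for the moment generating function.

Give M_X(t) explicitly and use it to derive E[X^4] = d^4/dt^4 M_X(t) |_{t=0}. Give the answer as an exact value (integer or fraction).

M_X(t) = (1 - 2*t)^(-3/2)
M′(t) = 3/(4*t^2*√(1 - 2*t) - 4*t*√(1 - 2*t) + √(1 - 2*t))
M′′(t) = -15/(8*t^3*√(1 - 2*t) - 12*t^2*√(1 - 2*t) + 6*t*√(1 - 2*t) - √(1 - 2*t))
M′′′(t) = 105/(16*t^4*√(1 - 2*t) - 32*t^3*√(1 - 2*t) + 24*t^2*√(1 - 2*t) - 8*t*√(1 - 2*t) + √(1 - 2*t))
M′′′′(t) = -945/(32*t^5*√(1 - 2*t) - 80*t^4*√(1 - 2*t) + 80*t^3*√(1 - 2*t) - 40*t^2*√(1 - 2*t) + 10*t*√(1 - 2*t) - √(1 - 2*t))

E[X^4] = M′′′′(0) = 945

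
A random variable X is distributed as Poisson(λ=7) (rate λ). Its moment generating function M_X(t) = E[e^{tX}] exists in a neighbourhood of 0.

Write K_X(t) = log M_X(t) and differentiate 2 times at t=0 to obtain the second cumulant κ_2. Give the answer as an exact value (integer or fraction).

M_X(t) = e^(7*e^(t) - 7)
K_X(t) = log M_X(t) = 7*e^(t) - 7
dK/dt = 7*e^(t)
d^2K/dt^2 = 7*e^(t)

κ_2 = d^2K/dt^2 |_{t=0} = 7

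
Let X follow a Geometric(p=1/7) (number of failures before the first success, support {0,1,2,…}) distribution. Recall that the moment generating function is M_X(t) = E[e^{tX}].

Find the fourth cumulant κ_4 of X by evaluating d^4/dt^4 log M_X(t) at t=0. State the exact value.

κ_4 = d^4K/dt^4 |_{t=0} = 10626

M_X(t) = 1/(7*(1 - 6*e^(t)/7))
K_X(t) = log M_X(t) = -log(1 - 6*e^(t)/7) - log(7)
dK/dt = -6*e^(t)/(6*e^(t) - 7)
d^2K/dt^2 = 42*e^(t)/(36*e^(2*t) - 84*e^(t) + 49)
d^3K/dt^3 = (-252*e^(2*t) - 294*e^(t))/(216*e^(3*t) - 756*e^(2*t) + 882*e^(t) - 343)
d^4K/dt^4 = (1512*e^(3*t) + 7056*e^(2*t) + 2058*e^(t))/(1296*e^(4*t) - 6048*e^(3*t) + 10584*e^(2*t) - 8232*e^(t) + 2401)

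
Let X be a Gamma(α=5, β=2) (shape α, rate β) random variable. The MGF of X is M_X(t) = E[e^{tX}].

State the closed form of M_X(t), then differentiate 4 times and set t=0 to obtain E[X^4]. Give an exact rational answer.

M_X(t) = 32/(2 - t)^5
M′(t) = 160/(t^6 - 12*t^5 + 60*t^4 - 160*t^3 + 240*t^2 - 192*t + 64)
M′′(t) = -960/(t^7 - 14*t^6 + 84*t^5 - 280*t^4 + 560*t^3 - 672*t^2 + 448*t - 128)
M′′′(t) = 6720/(t^8 - 16*t^7 + 112*t^6 - 448*t^5 + 1120*t^4 - 1792*t^3 + 1792*t^2 - 1024*t + 256)
M′′′′(t) = -53760/(t^9 - 18*t^8 + 144*t^7 - 672*t^6 + 2016*t^5 - 4032*t^4 + 5376*t^3 - 4608*t^2 + 2304*t - 512)

E[X^4] = M′′′′(0) = 105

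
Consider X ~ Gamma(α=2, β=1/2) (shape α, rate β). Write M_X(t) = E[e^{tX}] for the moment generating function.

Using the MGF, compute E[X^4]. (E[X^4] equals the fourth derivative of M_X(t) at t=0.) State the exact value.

E[X^4] = M′′′′(0) = 1920

M_X(t) = 1/(4*(1/2 - t)^2)
M′(t) = -4/(8*t^3 - 12*t^2 + 6*t - 1)
M′′(t) = 24/(16*t^4 - 32*t^3 + 24*t^2 - 8*t + 1)
M′′′(t) = -192/(32*t^5 - 80*t^4 + 80*t^3 - 40*t^2 + 10*t - 1)
M′′′′(t) = 1920/(64*t^6 - 192*t^5 + 240*t^4 - 160*t^3 + 60*t^2 - 12*t + 1)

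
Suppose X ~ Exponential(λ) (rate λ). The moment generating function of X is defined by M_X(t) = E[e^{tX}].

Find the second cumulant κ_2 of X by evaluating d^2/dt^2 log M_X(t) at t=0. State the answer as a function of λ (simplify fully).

κ_2 = K^(2)(0) = λ^(-2)

M_X(t) = λ/(λ - t)
K_X(t) = log M_X(t) = log(λ) - log(λ - t)
K^(2)(t) = 1/(λ^2 - 2*λ*t + t^2)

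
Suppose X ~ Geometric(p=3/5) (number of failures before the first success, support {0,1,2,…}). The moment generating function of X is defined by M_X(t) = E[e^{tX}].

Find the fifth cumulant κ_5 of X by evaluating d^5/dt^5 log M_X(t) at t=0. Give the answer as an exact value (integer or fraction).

M_X(t) = 3/(5*(1 - 2*e^(t)/5))
K_X(t) = log M_X(t) = -log(1 - 2*e^(t)/5) - log(5) + log(3)
D^5[K](t) = (-80*e^(4*t) - 2200*e^(3*t) - 5500*e^(2*t) - 1250*e^(t))/(32*e^(5*t) - 400*e^(4*t) + 2000*e^(3*t) - 5000*e^(2*t) + 6250*e^(t) - 3125)

κ_5 = D^5[K](0) = 3010/81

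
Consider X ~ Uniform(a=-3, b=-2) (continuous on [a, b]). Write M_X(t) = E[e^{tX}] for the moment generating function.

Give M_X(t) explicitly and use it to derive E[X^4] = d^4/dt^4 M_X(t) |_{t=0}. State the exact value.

E[X^4] = d^4M/dt^4 |_{t=0} = 211/5

M_X(t) = (e^(-2*t) - e^(-3*t))/t
dM/dt = (-2*t*e^(t) + 3*t - e^(t) + 1)*e^(-3*t)/t^2
d^2M/dt^2 = (4*t^2*e^(t) - 9*t^2 + 4*t*e^(t) - 6*t + 2*e^(t) - 2)*e^(-3*t)/t^3
d^3M/dt^3 = (-8*t^3*e^(t) + 27*t^3 - 12*t^2*e^(t) + 27*t^2 - 12*t*e^(t) + 18*t - 6*e^(t) + 6)*e^(-3*t)/t^4
d^4M/dt^4 = (16*t^4*e^(t) - 81*t^4 + 32*t^3*e^(t) - 108*t^3 + 48*t^2*e^(t) - 108*t^2 + 48*t*e^(t) - 72*t + 24*e^(t) - 24)*e^(-3*t)/t^5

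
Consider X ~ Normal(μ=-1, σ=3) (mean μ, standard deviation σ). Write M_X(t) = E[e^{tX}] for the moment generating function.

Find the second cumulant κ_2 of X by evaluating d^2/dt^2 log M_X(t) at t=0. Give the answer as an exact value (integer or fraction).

M_X(t) = e^(9*t^2/2 - t)
K_X(t) = log M_X(t) = 9*t^2/2 - t
K^(2)(t) = 9

κ_2 = K^(2)(0) = 9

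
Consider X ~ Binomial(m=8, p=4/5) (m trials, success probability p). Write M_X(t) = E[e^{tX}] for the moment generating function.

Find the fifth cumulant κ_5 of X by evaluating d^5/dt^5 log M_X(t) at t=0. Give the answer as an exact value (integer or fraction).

κ_5 = d^5K/dt^5 |_{t=0} = 2208/3125

M_X(t) = (4*e^(t)/5 + 1/5)^8
K_X(t) = log M_X(t) = 8*log(4*e^(t)/5 + 1/5)
dK/dt = 32*e^(t)/(4*e^(t) + 1)
d^2K/dt^2 = 32*e^(t)/(16*e^(2*t) + 8*e^(t) + 1)
d^3K/dt^3 = (-128*e^(2*t) + 32*e^(t))/(64*e^(3*t) + 48*e^(2*t) + 12*e^(t) + 1)
d^4K/dt^4 = (512*e^(3*t) - 512*e^(2*t) + 32*e^(t))/(256*e^(4*t) + 256*e^(3*t) + 96*e^(2*t) + 16*e^(t) + 1)
d^5K/dt^5 = (-2048*e^(4*t) + 5632*e^(3*t) - 1408*e^(2*t) + 32*e^(t))/(1024*e^(5*t) + 1280*e^(4*t) + 640*e^(3*t) + 160*e^(2*t) + 20*e^(t) + 1)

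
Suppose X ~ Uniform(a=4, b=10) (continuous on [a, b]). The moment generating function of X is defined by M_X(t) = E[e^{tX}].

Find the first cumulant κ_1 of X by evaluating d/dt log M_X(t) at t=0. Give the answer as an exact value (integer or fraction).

κ_1 = dK/dt |_{t=0} = 7

M_X(t) = (e^(10*t) - e^(4*t))/(6*t)
K_X(t) = log M_X(t) = -log(t) + log(e^(10*t) - e^(4*t)) - log(6)
dK/dt = (10*t*e^(6*t) - 4*t - e^(6*t) + 1)/(t*e^(6*t) - t)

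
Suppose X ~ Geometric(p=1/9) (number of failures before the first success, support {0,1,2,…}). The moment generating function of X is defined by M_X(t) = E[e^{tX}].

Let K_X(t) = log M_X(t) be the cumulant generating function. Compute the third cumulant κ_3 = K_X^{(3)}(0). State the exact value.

M_X(t) = 1/(9*(1 - 8*e^(t)/9))
K_X(t) = log M_X(t) = -log(1 - 8*e^(t)/9) - 2*log(3)
K′(t) = -8*e^(t)/(8*e^(t) - 9)
K′′(t) = 72*e^(t)/(64*e^(2*t) - 144*e^(t) + 81)
K′′′(t) = (-576*e^(2*t) - 648*e^(t))/(512*e^(3*t) - 1728*e^(2*t) + 1944*e^(t) - 729)

κ_3 = K′′′(0) = 1224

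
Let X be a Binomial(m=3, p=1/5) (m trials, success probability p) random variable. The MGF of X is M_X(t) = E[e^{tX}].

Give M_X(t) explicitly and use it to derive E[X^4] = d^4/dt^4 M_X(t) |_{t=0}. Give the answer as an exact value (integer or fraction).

E[X^4] = M′′′′(0) = 321/125

M_X(t) = (e^(t)/5 + 4/5)^3
M′(t) = 3*e^(3*t)/125 + 24*e^(2*t)/125 + 48*e^(t)/125
M′′(t) = 9*e^(3*t)/125 + 48*e^(2*t)/125 + 48*e^(t)/125
M′′′(t) = 27*e^(3*t)/125 + 96*e^(2*t)/125 + 48*e^(t)/125
M′′′′(t) = 81*e^(3*t)/125 + 192*e^(2*t)/125 + 48*e^(t)/125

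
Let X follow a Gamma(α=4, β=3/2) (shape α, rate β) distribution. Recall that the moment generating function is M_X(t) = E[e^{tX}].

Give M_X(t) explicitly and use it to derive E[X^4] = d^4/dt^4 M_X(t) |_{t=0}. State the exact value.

E[X^4] = D^4[M](0) = 4480/27

M_X(t) = 81/(16*(3/2 - t)^4)
D^4[M](t) = 1088640/(256*t^8 - 3072*t^7 + 16128*t^6 - 48384*t^5 + 90720*t^4 - 108864*t^3 + 81648*t^2 - 34992*t + 6561)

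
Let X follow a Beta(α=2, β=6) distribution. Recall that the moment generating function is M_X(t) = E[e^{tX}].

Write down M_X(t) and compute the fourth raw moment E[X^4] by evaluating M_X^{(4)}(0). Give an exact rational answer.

E[X^4] = d^4M/dt^4 |_{t=0} = 1/66

M_X(t) = ₁F₁(2; 8; t)
dM/dt = ₁F₁(3; 9; t)/4
d^2M/dt^2 = ₁F₁(4; 10; t)/12
d^3M/dt^3 = ₁F₁(5; 11; t)/30
d^4M/dt^4 = ₁F₁(6; 12; t)/66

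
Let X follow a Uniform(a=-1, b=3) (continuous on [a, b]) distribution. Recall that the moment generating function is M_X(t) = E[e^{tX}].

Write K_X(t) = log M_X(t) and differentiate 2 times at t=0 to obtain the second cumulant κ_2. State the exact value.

M_X(t) = (e^(3*t) - e^(-t))/(4*t)
K_X(t) = log M_X(t) = -log(t) + log(e^(3*t) - e^(-t)) - 2*log(2)
dK/dt = (3*t*e^(4*t) + t - e^(4*t) + 1)/(t*e^(4*t) - t)
d^2K/dt^2 = (-16*t^2*e^(4*t) + e^(8*t) - 2*e^(4*t) + 1)/(t^2*e^(8*t) - 2*t^2*e^(4*t) + t^2)

κ_2 = d^2K/dt^2 |_{t=0} = 4/3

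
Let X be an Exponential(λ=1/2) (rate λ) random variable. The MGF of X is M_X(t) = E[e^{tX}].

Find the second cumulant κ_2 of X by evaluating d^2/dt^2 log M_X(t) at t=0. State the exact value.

M_X(t) = 1/(2*(1/2 - t))
K_X(t) = log M_X(t) = -log(1/2 - t) - log(2)
D^2[K](t) = 4/(4*t^2 - 4*t + 1)

κ_2 = D^2[K](0) = 4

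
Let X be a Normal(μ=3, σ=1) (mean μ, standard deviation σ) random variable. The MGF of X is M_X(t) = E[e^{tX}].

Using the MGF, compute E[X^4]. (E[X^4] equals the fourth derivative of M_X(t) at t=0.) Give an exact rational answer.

M_X(t) = e^(t^2/2 + 3*t)
M′(t) = t*e^(3*t)*e^(t^2/2) + 3*e^(3*t)*e^(t^2/2)
M′′(t) = t^2*e^(3*t)*e^(t^2/2) + 6*t*e^(3*t)*e^(t^2/2) + 10*e^(3*t)*e^(t^2/2)
M′′′(t) = t^3*e^(3*t)*e^(t^2/2) + 9*t^2*e^(3*t)*e^(t^2/2) + 30*t*e^(3*t)*e^(t^2/2) + 36*e^(3*t)*e^(t^2/2)
M′′′′(t) = t^4*e^(3*t)*e^(t^2/2) + 12*t^3*e^(3*t)*e^(t^2/2) + 60*t^2*e^(3*t)*e^(t^2/2) + 144*t*e^(3*t)*e^(t^2/2) + 138*e^(3*t)*e^(t^2/2)

E[X^4] = M′′′′(0) = 138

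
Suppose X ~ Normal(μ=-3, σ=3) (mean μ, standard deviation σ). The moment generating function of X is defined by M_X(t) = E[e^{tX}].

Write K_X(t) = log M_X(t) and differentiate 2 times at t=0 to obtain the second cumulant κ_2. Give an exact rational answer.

M_X(t) = e^(9*t^2/2 - 3*t)
K_X(t) = log M_X(t) = 9*t^2/2 - 3*t
K^(2)(t) = 9

κ_2 = K^(2)(0) = 9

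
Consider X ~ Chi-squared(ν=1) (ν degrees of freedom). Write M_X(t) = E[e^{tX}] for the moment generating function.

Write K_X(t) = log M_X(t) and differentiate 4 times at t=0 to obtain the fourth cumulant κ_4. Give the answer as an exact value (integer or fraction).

M_X(t) = 1/√(1 - 2*t)
K_X(t) = log M_X(t) = -log(1 - 2*t)/2
dK/dt = -1/(2*t - 1)
d^2K/dt^2 = 2/(4*t^2 - 4*t + 1)
d^3K/dt^3 = -8/(8*t^3 - 12*t^2 + 6*t - 1)
d^4K/dt^4 = 48/(16*t^4 - 32*t^3 + 24*t^2 - 8*t + 1)

κ_4 = d^4K/dt^4 |_{t=0} = 48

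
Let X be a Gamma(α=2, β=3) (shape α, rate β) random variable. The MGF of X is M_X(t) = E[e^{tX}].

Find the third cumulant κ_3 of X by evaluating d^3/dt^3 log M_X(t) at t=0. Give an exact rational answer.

M_X(t) = 9/(3 - t)^2
K_X(t) = log M_X(t) = -2*log(3 - t) + 2*log(3)
K′(t) = -2/(t - 3)
K′′(t) = 2/(t^2 - 6*t + 9)
K′′′(t) = -4/(t^3 - 9*t^2 + 27*t - 27)

κ_3 = K′′′(0) = 4/27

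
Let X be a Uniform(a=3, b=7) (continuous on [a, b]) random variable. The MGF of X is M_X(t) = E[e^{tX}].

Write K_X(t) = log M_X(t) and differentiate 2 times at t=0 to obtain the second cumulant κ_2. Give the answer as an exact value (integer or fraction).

κ_2 = K^(2)(0) = 4/3

M_X(t) = (e^(7*t) - e^(3*t))/(4*t)
K_X(t) = log M_X(t) = -log(t) + log(e^(7*t) - e^(3*t)) - 2*log(2)
K^(2)(t) = (-16*t^2*e^(4*t) + e^(8*t) - 2*e^(4*t) + 1)/(t^2*e^(8*t) - 2*t^2*e^(4*t) + t^2)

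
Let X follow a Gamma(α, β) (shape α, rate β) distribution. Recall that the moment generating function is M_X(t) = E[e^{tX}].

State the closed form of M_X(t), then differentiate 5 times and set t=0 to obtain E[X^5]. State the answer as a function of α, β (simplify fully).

M_X(t) = (β/(β - t))^α
M′(t) = -α*β^α*(1/(β - t))^α/(-β + t)
M′′(t) = (α^2*β^α*(1/(β - t))^α + α*β^α*(1/(β - t))^α)/(β^2 - 2*β*t + t^2)
M′′′(t) = (-α^3*β^α*(1/(β - t))^α - 3*α^2*β^α*(1/(β - t))^α - 2*α*β^α*(1/(β - t))^α)/(-β^3 + 3*β^2*t - 3*β*t^2 + t^3)
M′′′′(t) = (α^4*β^α*(1/(β - t))^α + 6*α^3*β^α*(1/(β - t))^α + 11*α^2*β^α*(1/(β - t))^α + 6*α*β^α*(1/(β - t))^α)/(β^4 - 4*β^3*t + 6*β^2*t^2 - 4*β*t^3 + t^4)

E[X^5] = M′′′′′(0) = α*(α^4 + 10*α^3 + 35*α^2 + 50*α + 24)/β^5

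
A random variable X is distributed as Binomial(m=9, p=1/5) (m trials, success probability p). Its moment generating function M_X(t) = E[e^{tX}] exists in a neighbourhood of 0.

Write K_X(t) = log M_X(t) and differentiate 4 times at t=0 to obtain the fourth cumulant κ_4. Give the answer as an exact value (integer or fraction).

M_X(t) = (e^(t)/5 + 4/5)^9
K_X(t) = log M_X(t) = 9*log(e^(t)/5 + 4/5)
D^4[K](t) = (36*e^(3*t) - 576*e^(2*t) + 576*e^(t))/(e^(4*t) + 16*e^(3*t) + 96*e^(2*t) + 256*e^(t) + 256)

κ_4 = D^4[K](0) = 36/625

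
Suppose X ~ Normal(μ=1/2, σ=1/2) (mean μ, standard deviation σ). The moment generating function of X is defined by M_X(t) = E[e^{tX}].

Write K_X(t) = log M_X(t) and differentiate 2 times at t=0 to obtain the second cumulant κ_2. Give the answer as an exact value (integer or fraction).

M_X(t) = e^(t^2/8 + t/2)
K_X(t) = log M_X(t) = t^2/8 + t/2
dK/dt = t/4 + 1/2
d^2K/dt^2 = 1/4

κ_2 = d^2K/dt^2 |_{t=0} = 1/4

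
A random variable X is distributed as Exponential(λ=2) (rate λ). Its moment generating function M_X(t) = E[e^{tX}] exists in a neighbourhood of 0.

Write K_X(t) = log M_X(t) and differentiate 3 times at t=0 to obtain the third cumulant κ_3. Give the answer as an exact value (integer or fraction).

κ_3 = d^3K/dt^3 |_{t=0} = 1/4

M_X(t) = 2/(2 - t)
K_X(t) = log M_X(t) = -log(2 - t) + log(2)
dK/dt = -1/(t - 2)
d^2K/dt^2 = 1/(t^2 - 4*t + 4)
d^3K/dt^3 = -2/(t^3 - 6*t^2 + 12*t - 8)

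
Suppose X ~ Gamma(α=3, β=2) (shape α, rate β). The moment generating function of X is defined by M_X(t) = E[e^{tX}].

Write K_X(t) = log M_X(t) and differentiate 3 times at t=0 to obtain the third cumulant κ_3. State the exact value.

M_X(t) = 8/(2 - t)^3
K_X(t) = log M_X(t) = -3*log(2 - t) + 3*log(2)
K^(3)(t) = -6/(t^3 - 6*t^2 + 12*t - 8)

κ_3 = K^(3)(0) = 3/4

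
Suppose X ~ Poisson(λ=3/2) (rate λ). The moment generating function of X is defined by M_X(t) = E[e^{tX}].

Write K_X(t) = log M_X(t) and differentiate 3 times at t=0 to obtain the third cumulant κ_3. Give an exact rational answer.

M_X(t) = e^(3*e^(t)/2 - 3/2)
K_X(t) = log M_X(t) = 3*e^(t)/2 - 3/2
K′(t) = 3*e^(t)/2
K′′(t) = 3*e^(t)/2
K′′′(t) = 3*e^(t)/2

κ_3 = K′′′(0) = 3/2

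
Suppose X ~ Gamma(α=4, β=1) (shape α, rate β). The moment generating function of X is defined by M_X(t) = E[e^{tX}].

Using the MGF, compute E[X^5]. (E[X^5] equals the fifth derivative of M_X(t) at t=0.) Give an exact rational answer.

E[X^5] = M′′′′′(0) = 6720

M_X(t) = (1 - t)^(-4)
M′(t) = -4/(t^5 - 5*t^4 + 10*t^3 - 10*t^2 + 5*t - 1)
M′′(t) = 20/(t^6 - 6*t^5 + 15*t^4 - 20*t^3 + 15*t^2 - 6*t + 1)
M′′′(t) = -120/(t^7 - 7*t^6 + 21*t^5 - 35*t^4 + 35*t^3 - 21*t^2 + 7*t - 1)
M′′′′(t) = 840/(t^8 - 8*t^7 + 28*t^6 - 56*t^5 + 70*t^4 - 56*t^3 + 28*t^2 - 8*t + 1)
M′′′′′(t) = -6720/(t^9 - 9*t^8 + 36*t^7 - 84*t^6 + 126*t^5 - 126*t^4 + 84*t^3 - 36*t^2 + 9*t - 1)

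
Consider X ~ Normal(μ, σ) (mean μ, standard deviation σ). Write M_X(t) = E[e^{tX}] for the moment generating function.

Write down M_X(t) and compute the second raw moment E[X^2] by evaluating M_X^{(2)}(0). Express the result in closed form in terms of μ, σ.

M_X(t) = e^(μ*t + σ^2*t^2/2)
M′(t) = μ*e^(μ*t)*e^(σ^2*t^2/2) + σ^2*t*e^(μ*t)*e^(σ^2*t^2/2)
M′′(t) = μ^2*e^(μ*t)*e^(σ^2*t^2/2) + 2*μ*σ^2*t*e^(μ*t)*e^(σ^2*t^2/2) + σ^4*t^2*e^(μ*t)*e^(σ^2*t^2/2) + σ^2*e^(μ*t)*e^(σ^2*t^2/2)

E[X^2] = M′′(0) = μ^2 + σ^2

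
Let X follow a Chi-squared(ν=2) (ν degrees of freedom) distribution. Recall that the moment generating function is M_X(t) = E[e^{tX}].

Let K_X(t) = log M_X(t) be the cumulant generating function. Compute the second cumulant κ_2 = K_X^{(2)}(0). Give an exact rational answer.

κ_2 = d^2K/dt^2 |_{t=0} = 4

M_X(t) = 1/(1 - 2*t)
K_X(t) = log M_X(t) = -log(1 - 2*t)
dK/dt = -2/(2*t - 1)
d^2K/dt^2 = 4/(4*t^2 - 4*t + 1)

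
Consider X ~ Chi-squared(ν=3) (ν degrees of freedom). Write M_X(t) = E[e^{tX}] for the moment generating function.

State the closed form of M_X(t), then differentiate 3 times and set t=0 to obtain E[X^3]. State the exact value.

M_X(t) = (1 - 2*t)^(-3/2)
D^3[M](t) = 105/(16*t^4*√(1 - 2*t) - 32*t^3*√(1 - 2*t) + 24*t^2*√(1 - 2*t) - 8*t*√(1 - 2*t) + √(1 - 2*t))

E[X^3] = D^3[M](0) = 105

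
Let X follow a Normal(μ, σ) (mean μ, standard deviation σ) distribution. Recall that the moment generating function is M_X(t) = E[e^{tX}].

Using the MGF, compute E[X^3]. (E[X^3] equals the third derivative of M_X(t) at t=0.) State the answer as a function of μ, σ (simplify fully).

E[X^3] = M′′′(0) = μ*(μ^2 + 3*σ^2)

M_X(t) = e^(μ*t + σ^2*t^2/2)
M′(t) = μ*e^(μ*t)*e^(σ^2*t^2/2) + σ^2*t*e^(μ*t)*e^(σ^2*t^2/2)
M′′(t) = μ^2*e^(μ*t)*e^(σ^2*t^2/2) + 2*μ*σ^2*t*e^(μ*t)*e^(σ^2*t^2/2) + σ^4*t^2*e^(μ*t)*e^(σ^2*t^2/2) + σ^2*e^(μ*t)*e^(σ^2*t^2/2)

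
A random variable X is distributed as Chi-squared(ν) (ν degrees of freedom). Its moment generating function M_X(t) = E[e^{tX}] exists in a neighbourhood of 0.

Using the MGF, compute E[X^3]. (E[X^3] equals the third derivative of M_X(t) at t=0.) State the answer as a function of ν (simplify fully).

E[X^3] = d^3M/dt^3 |_{t=0} = ν*(ν^2 + 6*ν + 8)

M_X(t) = (1 - 2*t)^(-ν/2)
dM/dt = -ν/(2*t*(1 - 2*t)^(ν/2) - (1 - 2*t)^(ν/2))
d^2M/dt^2 = (ν^2 + 2*ν)/(4*t^2*(1 - 2*t)^(ν/2) - 4*t*(1 - 2*t)^(ν/2) + (1 - 2*t)^(ν/2))
d^3M/dt^3 = (-ν^3 - 6*ν^2 - 8*ν)/(8*t^3*(1 - 2*t)^(ν/2) - 12*t^2*(1 - 2*t)^(ν/2) + 6*t*(1 - 2*t)^(ν/2) - (1 - 2*t)^(ν/2))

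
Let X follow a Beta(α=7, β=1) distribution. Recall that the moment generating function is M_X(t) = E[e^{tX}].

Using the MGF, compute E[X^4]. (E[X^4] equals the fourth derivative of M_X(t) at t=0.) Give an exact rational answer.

M_X(t) = ₁F₁(7; 8; t)
dM/dt = 7*₁F₁(8; 9; t)/8
d^2M/dt^2 = 7*₁F₁(9; 10; t)/9
d^3M/dt^3 = 7*₁F₁(10; 11; t)/10
d^4M/dt^4 = 7*₁F₁(11; 12; t)/11

E[X^4] = d^4M/dt^4 |_{t=0} = 7/11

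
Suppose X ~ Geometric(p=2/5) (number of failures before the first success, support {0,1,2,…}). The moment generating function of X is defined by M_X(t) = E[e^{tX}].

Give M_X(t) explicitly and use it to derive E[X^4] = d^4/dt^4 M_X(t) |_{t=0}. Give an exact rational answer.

M_X(t) = 2/(5*(1 - 3*e^(t)/5))
M^(4)(t) = (-162*e^(4*t) - 2970*e^(3*t) - 4950*e^(2*t) - 750*e^(t))/(243*e^(5*t) - 2025*e^(4*t) + 6750*e^(3*t) - 11250*e^(2*t) + 9375*e^(t) - 3125)

E[X^4] = M^(4)(0) = 276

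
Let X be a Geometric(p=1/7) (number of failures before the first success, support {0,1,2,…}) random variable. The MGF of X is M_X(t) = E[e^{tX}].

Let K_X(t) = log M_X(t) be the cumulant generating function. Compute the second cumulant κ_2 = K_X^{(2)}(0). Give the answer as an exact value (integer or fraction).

M_X(t) = 1/(7*(1 - 6*e^(t)/7))
K_X(t) = log M_X(t) = -log(1 - 6*e^(t)/7) - log(7)
K^(2)(t) = 42*e^(t)/(36*e^(2*t) - 84*e^(t) + 49)

κ_2 = K^(2)(0) = 42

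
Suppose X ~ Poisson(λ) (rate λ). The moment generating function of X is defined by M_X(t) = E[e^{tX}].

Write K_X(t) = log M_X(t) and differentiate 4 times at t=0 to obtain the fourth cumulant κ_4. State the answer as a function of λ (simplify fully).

M_X(t) = e^(λ*(e^(t) - 1))
K_X(t) = log M_X(t) = λ*(e^(t) - 1)
D^4[K](t) = λ*e^(t)

κ_4 = D^4[K](0) = λ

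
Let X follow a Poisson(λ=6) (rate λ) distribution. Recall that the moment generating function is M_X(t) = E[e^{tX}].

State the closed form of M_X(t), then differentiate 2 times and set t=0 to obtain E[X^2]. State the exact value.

M_X(t) = e^(6*e^(t) - 6)
dM/dt = 6*e^(-6)*e^(t)*e^(6*e^(t))
d^2M/dt^2 = (36*e^(2*t)*e^(6*e^(t)) + 6*e^(t)*e^(6*e^(t)))*e^(-6)

E[X^2] = d^2M/dt^2 |_{t=0} = 42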